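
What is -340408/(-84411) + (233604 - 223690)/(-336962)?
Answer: 56933854921/14221649691 ≈ 4.0033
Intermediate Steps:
-340408/(-84411) + (233604 - 223690)/(-336962) = -340408*(-1/84411) + 9914*(-1/336962) = 340408/84411 - 4957/168481 = 56933854921/14221649691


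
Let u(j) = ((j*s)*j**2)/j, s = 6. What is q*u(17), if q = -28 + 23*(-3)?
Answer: -168198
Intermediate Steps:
u(j) = 6*j**2 (u(j) = ((j*6)*j**2)/j = ((6*j)*j**2)/j = (6*j**3)/j = 6*j**2)
q = -97 (q = -28 - 69 = -97)
q*u(17) = -582*17**2 = -582*289 = -97*1734 = -168198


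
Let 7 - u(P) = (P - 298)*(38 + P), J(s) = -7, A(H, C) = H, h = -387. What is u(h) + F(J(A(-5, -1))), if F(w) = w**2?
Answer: -239009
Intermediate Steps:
u(P) = 7 - (-298 + P)*(38 + P) (u(P) = 7 - (P - 298)*(38 + P) = 7 - (-298 + P)*(38 + P))
u(h) + F(J(A(-5, -1))) = (11331 - 1*(-387)**2 + 260*(-387)) + (-7)**2 = (11331 - 1*149769 - 100620) + 49 = (11331 - 149769 - 100620) + 49 = -239058 + 49 = -239009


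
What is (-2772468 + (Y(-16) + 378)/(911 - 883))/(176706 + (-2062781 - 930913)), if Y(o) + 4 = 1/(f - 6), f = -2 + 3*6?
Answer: 258762433/262918880 ≈ 0.98419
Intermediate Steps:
f = 16 (f = -2 + 18 = 16)
Y(o) = -39/10 (Y(o) = -4 + 1/(16 - 6) = -4 + 1/10 = -4 + ⅒ = -39/10)
(-2772468 + (Y(-16) + 378)/(911 - 883))/(176706 + (-2062781 - 930913)) = (-2772468 + (-39/10 + 378)/(911 - 883))/(176706 + (-2062781 - 930913)) = (-2772468 + (3741/10)/28)/(176706 - 2993694) = (-2772468 + (3741/10)*(1/28))/(-2816988) = (-2772468 + 3741/280)*(-1/2816988) = -776287299/280*(-1/2816988) = 258762433/262918880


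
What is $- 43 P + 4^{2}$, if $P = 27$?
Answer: $-1145$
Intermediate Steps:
$- 43 P + 4^{2} = \left(-43\right) 27 + 4^{2} = -1161 + 16 = -1145$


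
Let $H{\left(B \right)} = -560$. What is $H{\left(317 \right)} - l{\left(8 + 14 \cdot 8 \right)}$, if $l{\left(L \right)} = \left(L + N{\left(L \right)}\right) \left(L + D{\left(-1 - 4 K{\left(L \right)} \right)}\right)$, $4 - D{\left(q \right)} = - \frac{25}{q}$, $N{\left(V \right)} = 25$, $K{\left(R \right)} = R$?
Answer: $- \frac{8914115}{481} \approx -18532.0$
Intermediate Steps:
$D{\left(q \right)} = 4 + \frac{25}{q}$ ($D{\left(q \right)} = 4 - - \frac{25}{q} = 4 + \frac{25}{q}$)
$l{\left(L \right)} = \left(25 + L\right) \left(4 + L + \frac{25}{-1 - 4 L}\right)$ ($l{\left(L \right)} = \left(L + 25\right) \left(L + \left(4 + \frac{25}{-1 - 4 L}\right)\right) = \left(25 + L\right) \left(4 + L + \frac{25}{-1 - 4 L}\right)$)
$H{\left(317 \right)} - l{\left(8 + 14 \cdot 8 \right)} = -560 - \frac{-525 + 4 \left(8 + 14 \cdot 8\right)^{3} + 117 \left(8 + 14 \cdot 8\right)^{2} + 404 \left(8 + 14 \cdot 8\right)}{1 + 4 \left(8 + 14 \cdot 8\right)} = -560 - \frac{-525 + 4 \left(8 + 112\right)^{3} + 117 \left(8 + 112\right)^{2} + 404 \left(8 + 112\right)}{1 + 4 \left(8 + 112\right)} = -560 - \frac{-525 + 4 \cdot 120^{3} + 117 \cdot 120^{2} + 404 \cdot 120}{1 + 4 \cdot 120} = -560 - \frac{-525 + 4 \cdot 1728000 + 117 \cdot 14400 + 48480}{1 + 480} = -560 - \frac{-525 + 6912000 + 1684800 + 48480}{481} = -560 - \frac{1}{481} \cdot 8644755 = -560 - \frac{8644755}{481} = - \frac{8914115}{481}$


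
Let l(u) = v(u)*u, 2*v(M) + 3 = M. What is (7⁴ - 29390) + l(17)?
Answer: -26870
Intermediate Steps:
v(M) = -3/2 + M/2
l(u) = u*(-3/2 + u/2) (l(u) = (-3/2 + u/2)*u = u*(-3/2 + u/2))
(7⁴ - 29390) + l(17) = (7⁴ - 29390) + (½)*17*(-3 + 17) = (2401 - 29390) + (½)*17*14 = -26989 + 119 = -26870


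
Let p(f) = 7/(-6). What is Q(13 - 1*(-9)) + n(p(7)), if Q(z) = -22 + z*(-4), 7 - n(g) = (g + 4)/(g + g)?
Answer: -1425/14 ≈ -101.79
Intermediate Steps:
p(f) = -7/6 (p(f) = 7*(-⅙) = -7/6)
n(g) = 7 - (4 + g)/(2*g) (n(g) = 7 - (g + 4)/(g + g) = 7 - (4 + g)/(2*g))
Q(z) = -22 - 4*z
Q(13 - 1*(-9)) + n(p(7)) = (-22 - 4*(13 - 1*(-9))) + (13/2 - 2/(-7/6)) = (-22 - 4*(13 + 9)) + (13/2 - 2*(-6/7)) = (-22 - 4*22) + (13/2 + 12/7) = (-22 - 88) + 115/14 = -110 + 115/14 = -1425/14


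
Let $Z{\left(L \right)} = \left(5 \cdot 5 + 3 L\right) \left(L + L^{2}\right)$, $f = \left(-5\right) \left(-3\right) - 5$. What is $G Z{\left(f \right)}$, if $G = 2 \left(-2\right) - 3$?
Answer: $-42350$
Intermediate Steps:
$f = 10$ ($f = 15 - 5 = 10$)
$Z{\left(L \right)} = \left(25 + 3 L\right) \left(L + L^{2}\right)$
$G = -7$ ($G = -4 - 3 = -7$)
$G Z{\left(f \right)} = - 7 \cdot 10 \left(25 + 3 \cdot 10^{2} + 28 \cdot 10\right) = - 7 \cdot 10 \left(25 + 3 \cdot 100 + 280\right) = - 7 \cdot 10 \left(25 + 300 + 280\right) = - 7 \cdot 10 \cdot 605 = \left(-7\right) 6050 = -42350$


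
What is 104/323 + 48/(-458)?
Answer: 16064/73967 ≈ 0.21718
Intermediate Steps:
104/323 + 48/(-458) = 104*(1/323) + 48*(-1/458) = 104/323 - 24/229 = 16064/73967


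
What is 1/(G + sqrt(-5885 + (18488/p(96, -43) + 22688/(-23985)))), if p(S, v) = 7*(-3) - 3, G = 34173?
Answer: 819639405/28009697037923 - 3*I*sqrt(425469536570)/28009697037923 ≈ 2.9263e-5 - 6.9863e-8*I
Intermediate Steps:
p(S, v) = -24 (p(S, v) = -21 - 3 = -24)
1/(G + sqrt(-5885 + (18488/p(96, -43) + 22688/(-23985)))) = 1/(34173 + sqrt(-5885 + (18488/(-24) + 22688/(-23985)))) = 1/(34173 + sqrt(-5885 + (18488*(-1/24) + 22688*(-1/23985)))) = 1/(34173 + sqrt(-5885 + (-2311/3 - 22688/23985))) = 1/(34173 + sqrt(-5885 - 18499133/23985)) = 1/(34173 + sqrt(-159650858/23985)) = 1/(34173 + I*sqrt(425469536570)/7995)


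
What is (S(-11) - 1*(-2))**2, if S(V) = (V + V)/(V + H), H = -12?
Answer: 4624/529 ≈ 8.7410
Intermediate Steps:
S(V) = 2*V/(-12 + V) (S(V) = (V + V)/(V - 12) = (2*V)/(-12 + V) = 2*V/(-12 + V))
(S(-11) - 1*(-2))**2 = (2*(-11)/(-12 - 11) - 1*(-2))**2 = (2*(-11)/(-23) + 2)**2 = (2*(-11)*(-1/23) + 2)**2 = (22/23 + 2)**2 = (68/23)**2 = 4624/529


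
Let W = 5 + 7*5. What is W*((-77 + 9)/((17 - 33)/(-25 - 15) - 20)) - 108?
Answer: 1508/49 ≈ 30.776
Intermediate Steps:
W = 40 (W = 5 + 35 = 40)
W*((-77 + 9)/((17 - 33)/(-25 - 15) - 20)) - 108 = 40*((-77 + 9)/((17 - 33)/(-25 - 15) - 20)) - 108 = 40*(-68/(-16/(-40) - 20)) - 108 = 40*(-68/(-16*(-1/40) - 20)) - 108 = 40*(-68/(2/5 - 20)) - 108 = 40*(-68/(-98/5)) - 108 = 40*(-68*(-5/98)) - 108 = 40*(170/49) - 108 = 6800/49 - 108 = 1508/49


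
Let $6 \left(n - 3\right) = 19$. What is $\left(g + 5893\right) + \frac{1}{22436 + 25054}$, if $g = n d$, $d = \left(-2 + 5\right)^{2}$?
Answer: $\frac{141247133}{23745} \approx 5948.5$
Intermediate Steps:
$n = \frac{37}{6}$ ($n = 3 + \frac{1}{6} \cdot 19 = 3 + \frac{19}{6} = \frac{37}{6} \approx 6.1667$)
$d = 9$ ($d = 3^{2} = 9$)
$g = \frac{111}{2}$ ($g = \frac{37}{6} \cdot 9 = \frac{111}{2} \approx 55.5$)
$\left(g + 5893\right) + \frac{1}{22436 + 25054} = \left(\frac{111}{2} + 5893\right) + \frac{1}{22436 + 25054} = \frac{11897}{2} + \frac{1}{47490} = \frac{141247133}{23745}$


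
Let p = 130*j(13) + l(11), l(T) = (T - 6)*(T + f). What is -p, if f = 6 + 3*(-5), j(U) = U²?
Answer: -21980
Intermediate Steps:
f = -9 (f = 6 - 15 = -9)
l(T) = (-9 + T)*(-6 + T) (l(T) = (T - 6)*(T - 9) = (-6 + T)*(-9 + T) = (-9 + T)*(-6 + T))
p = 21980 (p = 130*13² + (54 + 11² - 15*11) = 130*169 + (54 + 121 - 165) = 21970 + 10 = 21980)
-p = -1*21980 = -21980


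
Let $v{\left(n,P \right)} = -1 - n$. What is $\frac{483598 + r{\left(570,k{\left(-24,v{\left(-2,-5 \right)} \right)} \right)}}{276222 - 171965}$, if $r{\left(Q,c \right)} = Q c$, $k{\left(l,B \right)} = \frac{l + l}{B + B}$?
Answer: $\frac{469918}{104257} \approx 4.5073$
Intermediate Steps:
$k{\left(l,B \right)} = \frac{l}{B}$ ($k{\left(l,B \right)} = \frac{2 l}{2 B} = 2 l \frac{1}{2 B} = \frac{l}{B}$)
$\frac{483598 + r{\left(570,k{\left(-24,v{\left(-2,-5 \right)} \right)} \right)}}{276222 - 171965} = \frac{483598 + 570 \left(- \frac{24}{-1 - -2}\right)}{276222 - 171965} = \frac{483598 + 570 \left(- \frac{24}{-1 + 2}\right)}{104257} = \left(483598 + 570 \left(- \frac{24}{1}\right)\right) \frac{1}{104257} = \left(483598 + 570 \left(\left(-24\right) 1\right)\right) \frac{1}{104257} = \left(483598 + 570 \left(-24\right)\right) \frac{1}{104257} = \left(483598 - 13680\right) \frac{1}{104257} = 469918 \cdot \frac{1}{104257} = \frac{469918}{104257}$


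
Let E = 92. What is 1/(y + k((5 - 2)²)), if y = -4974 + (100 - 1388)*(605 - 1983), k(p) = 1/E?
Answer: 92/162829881 ≈ 5.6501e-7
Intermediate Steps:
k(p) = 1/92
y = 1769890 (y = -4974 - 1288*(-1378) = -4974 + 1774864 = 1769890)
1/(y + k((5 - 2)²)) = 1/(1769890 + 1/92) = 1/(162829881/92) = 92/162829881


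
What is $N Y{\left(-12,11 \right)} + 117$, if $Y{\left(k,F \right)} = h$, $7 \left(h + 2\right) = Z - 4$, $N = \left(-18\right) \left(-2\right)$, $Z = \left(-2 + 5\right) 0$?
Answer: $\frac{171}{7} \approx 24.429$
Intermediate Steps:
$Z = 0$ ($Z = 3 \cdot 0 = 0$)
$N = 36$
$h = - \frac{18}{7}$ ($h = -2 + \frac{0 - 4}{7} = -2 + \frac{1}{7} \left(-4\right) = -2 - \frac{4}{7} = - \frac{18}{7} \approx -2.5714$)
$Y{\left(k,F \right)} = - \frac{18}{7}$
$N Y{\left(-12,11 \right)} + 117 = 36 \left(- \frac{18}{7}\right) + 117 = - \frac{648}{7} + 117 = \frac{171}{7}$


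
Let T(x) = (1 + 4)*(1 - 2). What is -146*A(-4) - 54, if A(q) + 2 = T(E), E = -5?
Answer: 968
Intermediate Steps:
T(x) = -5 (T(x) = 5*(-1) = -5)
A(q) = -7 (A(q) = -2 - 5 = -7)
-146*A(-4) - 54 = -146*(-7) - 54 = 1022 - 54 = 968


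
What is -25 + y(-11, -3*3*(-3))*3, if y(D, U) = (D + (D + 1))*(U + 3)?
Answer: -1915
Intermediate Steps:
y(D, U) = (1 + 2*D)*(3 + U) (y(D, U) = (D + (1 + D))*(3 + U) = (1 + 2*D)*(3 + U))
-25 + y(-11, -3*3*(-3))*3 = -25 + (3 - 3*3*(-3) + 6*(-11) + 2*(-11)*(-3*3*(-3)))*3 = -25 + (3 - 9*(-3) - 66 + 2*(-11)*(-9*(-3)))*3 = -25 + (3 + 27 - 66 + 2*(-11)*27)*3 = -25 + (3 + 27 - 66 - 594)*3 = -25 - 630*3 = -25 - 1890 = -1915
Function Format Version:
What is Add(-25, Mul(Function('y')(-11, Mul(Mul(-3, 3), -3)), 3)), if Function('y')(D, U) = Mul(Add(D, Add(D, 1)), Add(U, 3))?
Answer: -1915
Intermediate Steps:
Function('y')(D, U) = Mul(Add(1, Mul(2, D)), Add(3, U)) (Function('y')(D, U) = Mul(Add(D, Add(1, D)), Add(3, U)) = Mul(Add(1, Mul(2, D)), Add(3, U)))
Add(-25, Mul(Function('y')(-11, Mul(Mul(-3, 3), -3)), 3)) = Add(-25, Mul(Add(3, Mul(Mul(-3, 3), -3), Mul(6, -11), Mul(2, -11, Mul(Mul(-3, 3), -3))), 3)) = Add(-25, Mul(Add(3, Mul(-9, -3), -66, Mul(2, -11, Mul(-9, -3))), 3)) = Add(-25, Mul(Add(3, 27, -66, Mul(2, -11, 27)), 3)) = Add(-25, Mul(Add(3, 27, -66, -594), 3)) = Add(-25, Mul(-630, 3)) = Add(-25, -1890) = -1915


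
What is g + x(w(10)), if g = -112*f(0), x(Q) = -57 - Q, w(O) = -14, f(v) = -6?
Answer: 629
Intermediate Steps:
g = 672 (g = -112*(-6) = 672)
g + x(w(10)) = 672 + (-57 - 1*(-14)) = 672 + (-57 + 14) = 672 - 43 = 629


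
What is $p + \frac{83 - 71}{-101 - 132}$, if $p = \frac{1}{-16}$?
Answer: $- \frac{425}{3728} \approx -0.114$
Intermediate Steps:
$p = - \frac{1}{16} \approx -0.0625$
$p + \frac{83 - 71}{-101 - 132} = - \frac{1}{16} + \frac{83 - 71}{-101 - 132} = - \frac{1}{16} + \frac{12}{-233} = - \frac{1}{16} + 12 \left(- \frac{1}{233}\right) = - \frac{1}{16} - \frac{12}{233} = - \frac{425}{3728}$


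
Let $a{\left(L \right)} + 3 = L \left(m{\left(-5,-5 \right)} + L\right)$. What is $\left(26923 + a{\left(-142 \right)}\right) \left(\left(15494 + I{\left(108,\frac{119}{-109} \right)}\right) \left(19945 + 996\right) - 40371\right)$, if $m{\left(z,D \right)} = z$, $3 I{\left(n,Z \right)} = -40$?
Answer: $\frac{46475880145346}{3} \approx 1.5492 \cdot 10^{13}$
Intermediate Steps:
$I{\left(n,Z \right)} = - \frac{40}{3}$ ($I{\left(n,Z \right)} = \frac{1}{3} \left(-40\right) = - \frac{40}{3}$)
$a{\left(L \right)} = -3 + L \left(-5 + L\right)$
$\left(26923 + a{\left(-142 \right)}\right) \left(\left(15494 + I{\left(108,\frac{119}{-109} \right)}\right) \left(19945 + 996\right) - 40371\right) = \left(26923 - \left(-707 - 20164\right)\right) \left(\left(15494 - \frac{40}{3}\right) \left(19945 + 996\right) - 40371\right) = \left(26923 + \left(-3 + 20164 + 710\right)\right) \left(\frac{46442}{3} \cdot 20941 - 40371\right) = \left(26923 + 20871\right) \left(\frac{972541922}{3} - 40371\right) = 47794 \cdot \frac{972420809}{3} = \frac{46475880145346}{3}$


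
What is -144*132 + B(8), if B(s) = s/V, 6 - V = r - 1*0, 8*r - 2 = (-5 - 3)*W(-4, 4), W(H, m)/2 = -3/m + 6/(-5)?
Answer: -703136/37 ≈ -19004.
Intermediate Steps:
W(H, m) = -12/5 - 6/m (W(H, m) = 2*(-3/m + 6/(-5)) = 2*(-3/m + 6*(-⅕)) = 2*(-3/m - 6/5) = 2*(-6/5 - 3/m) = -12/5 - 6/m)
r = 83/20 (r = ¼ + ((-5 - 3)*(-12/5 - 6/4))/8 = ¼ + (-8*(-12/5 - 6*¼))/8 = ¼ + (-8*(-12/5 - 3/2))/8 = ¼ + (-8*(-39/10))/8 = ¼ + (⅛)*(156/5) = ¼ + 39/10 = 83/20 ≈ 4.1500)
V = 37/20 (V = 6 - (83/20 - 1*0) = 6 - (83/20 + 0) = 6 - 1*83/20 = 6 - 83/20 = 37/20 ≈ 1.8500)
B(s) = 20*s/37 (B(s) = s/(37/20) = s*(20/37) = 20*s/37)
-144*132 + B(8) = -144*132 + (20/37)*8 = -19008 + 160/37 = -703136/37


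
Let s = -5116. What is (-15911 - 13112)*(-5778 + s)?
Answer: 316176562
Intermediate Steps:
(-15911 - 13112)*(-5778 + s) = (-15911 - 13112)*(-5778 - 5116) = -29023*(-10894) = 316176562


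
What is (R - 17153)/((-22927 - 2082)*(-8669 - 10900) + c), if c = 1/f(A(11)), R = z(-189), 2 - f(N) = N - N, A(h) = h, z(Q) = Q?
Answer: -34684/978802243 ≈ -3.5435e-5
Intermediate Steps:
f(N) = 2 (f(N) = 2 - (N - N) = 2 - 1*0 = 2 + 0 = 2)
R = -189
c = ½ (c = 1/2 = ½ ≈ 0.50000)
(R - 17153)/((-22927 - 2082)*(-8669 - 10900) + c) = (-189 - 17153)/((-22927 - 2082)*(-8669 - 10900) + ½) = -17342/(-25009*(-19569) + ½) = -17342/(489401121 + ½) = -17342/978802243/2 = -17342*2/978802243 = -34684/978802243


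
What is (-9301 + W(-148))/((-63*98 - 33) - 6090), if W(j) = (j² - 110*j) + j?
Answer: -28735/12297 ≈ -2.3368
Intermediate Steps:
W(j) = j² - 109*j
(-9301 + W(-148))/((-63*98 - 33) - 6090) = (-9301 - 148*(-109 - 148))/((-63*98 - 33) - 6090) = (-9301 - 148*(-257))/((-6174 - 33) - 6090) = (-9301 + 38036)/(-6207 - 6090) = 28735/(-12297) = 28735*(-1/12297) = -28735/12297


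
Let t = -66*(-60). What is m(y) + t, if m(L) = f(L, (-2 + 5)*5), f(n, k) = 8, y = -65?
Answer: 3968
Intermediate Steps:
t = 3960
m(L) = 8
m(y) + t = 8 + 3960 = 3968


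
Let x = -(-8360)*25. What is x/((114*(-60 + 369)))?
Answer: 5500/927 ≈ 5.9331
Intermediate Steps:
x = 209000 (x = -190*(-1100) = 209000)
x/((114*(-60 + 369))) = 209000/((114*(-60 + 369))) = 209000/((114*309)) = 209000/35226 = 209000*(1/35226) = 5500/927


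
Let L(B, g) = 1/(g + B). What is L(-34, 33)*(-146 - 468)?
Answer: 614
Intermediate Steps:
L(B, g) = 1/(B + g)
L(-34, 33)*(-146 - 468) = (-146 - 468)/(-34 + 33) = -614/(-1) = -1*(-614) = 614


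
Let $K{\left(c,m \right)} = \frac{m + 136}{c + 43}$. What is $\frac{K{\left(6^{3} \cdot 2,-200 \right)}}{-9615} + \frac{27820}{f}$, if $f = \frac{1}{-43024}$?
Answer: $- \frac{5466518330519936}{4567125} \approx -1.1969 \cdot 10^{9}$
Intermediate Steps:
$f = - \frac{1}{43024} \approx -2.3243 \cdot 10^{-5}$
$K{\left(c,m \right)} = \frac{136 + m}{43 + c}$
$\frac{K{\left(6^{3} \cdot 2,-200 \right)}}{-9615} + \frac{27820}{f} = \frac{\frac{1}{43 + 6^{3} \cdot 2} \left(136 - 200\right)}{-9615} + \frac{27820}{- \frac{1}{43024}} = \frac{1}{43 + 216 \cdot 2} \left(-64\right) \left(- \frac{1}{9615}\right) + 27820 \left(-43024\right) = \frac{1}{43 + 432} \left(-64\right) \left(- \frac{1}{9615}\right) - 1196927680 = \frac{1}{475} \left(-64\right) \left(- \frac{1}{9615}\right) - 1196927680 = \left(- \frac{64}{475}\right) \left(- \frac{1}{9615}\right) - 1196927680 = \frac{64}{4567125} - 1196927680 = - \frac{5466518330519936}{4567125}$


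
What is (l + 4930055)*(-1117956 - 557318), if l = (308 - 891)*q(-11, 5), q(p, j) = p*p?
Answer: -8141014106288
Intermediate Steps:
q(p, j) = p²
l = -70543 (l = (308 - 891)*(-11)² = -583*121 = -70543)
(l + 4930055)*(-1117956 - 557318) = (-70543 + 4930055)*(-1117956 - 557318) = 4859512*(-1675274) = -8141014106288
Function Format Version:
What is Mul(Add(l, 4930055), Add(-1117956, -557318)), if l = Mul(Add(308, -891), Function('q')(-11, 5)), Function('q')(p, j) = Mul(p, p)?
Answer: -8141014106288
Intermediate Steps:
Function('q')(p, j) = Pow(p, 2)
l = -70543 (l = Mul(Add(308, -891), Pow(-11, 2)) = Mul(-583, 121) = -70543)
Mul(Add(l, 4930055), Add(-1117956, -557318)) = Mul(Add(-70543, 4930055), Add(-1117956, -557318)) = Mul(4859512, -1675274) = -8141014106288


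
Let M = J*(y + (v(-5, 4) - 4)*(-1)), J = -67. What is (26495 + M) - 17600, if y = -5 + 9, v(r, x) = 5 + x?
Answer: 8962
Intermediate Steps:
y = 4
M = 67 (M = -67*(4 + ((5 + 4) - 4)*(-1)) = -67*(4 + (9 - 4)*(-1)) = -67*(4 + 5*(-1)) = -67*(4 - 5) = -67*(-1) = 67)
(26495 + M) - 17600 = (26495 + 67) - 17600 = 26562 - 17600 = 8962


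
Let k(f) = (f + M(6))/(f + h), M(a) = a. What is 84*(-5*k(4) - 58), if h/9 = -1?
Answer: -4032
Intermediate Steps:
h = -9 (h = 9*(-1) = -9)
k(f) = (6 + f)/(-9 + f) (k(f) = (f + 6)/(f - 9) = (6 + f)/(-9 + f))
84*(-5*k(4) - 58) = 84*(-5*(6 + 4)/(-9 + 4) - 58) = 84*(-5*10/(-5) - 58) = 84*(-(-1)*10 - 58) = 84*(-5*(-2) - 58) = 84*(10 - 58) = 84*(-48) = -4032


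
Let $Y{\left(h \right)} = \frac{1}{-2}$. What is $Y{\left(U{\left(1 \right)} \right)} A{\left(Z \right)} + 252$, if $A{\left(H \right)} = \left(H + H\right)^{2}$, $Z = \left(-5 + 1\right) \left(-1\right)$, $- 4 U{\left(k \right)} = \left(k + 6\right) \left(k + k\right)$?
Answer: $220$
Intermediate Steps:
$U{\left(k \right)} = - \frac{k \left(6 + k\right)}{2}$ ($U{\left(k \right)} = - \frac{\left(k + 6\right) \left(k + k\right)}{4} = - \frac{\left(6 + k\right) 2 k}{4} = - \frac{2 k \left(6 + k\right)}{4} = - \frac{k \left(6 + k\right)}{2}$)
$Z = 4$ ($Z = \left(-4\right) \left(-1\right) = 4$)
$Y{\left(h \right)} = - \frac{1}{2}$
$A{\left(H \right)} = 4 H^{2}$ ($A{\left(H \right)} = \left(2 H\right)^{2} = 4 H^{2}$)
$Y{\left(U{\left(1 \right)} \right)} A{\left(Z \right)} + 252 = - \frac{4 \cdot 4^{2}}{2} + 252 = - \frac{4 \cdot 16}{2} + 252 = \left(- \frac{1}{2}\right) 64 + 252 = -32 + 252 = 220$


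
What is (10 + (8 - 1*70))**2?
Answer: 2704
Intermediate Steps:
(10 + (8 - 1*70))**2 = (10 + (8 - 70))**2 = (10 - 62)**2 = (-52)**2 = 2704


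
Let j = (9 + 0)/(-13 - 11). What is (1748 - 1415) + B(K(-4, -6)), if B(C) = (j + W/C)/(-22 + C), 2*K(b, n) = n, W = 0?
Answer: 66603/200 ≈ 333.02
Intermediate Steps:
K(b, n) = n/2
j = -3/8 (j = 9/(-24) = 9*(-1/24) = -3/8 ≈ -0.37500)
B(C) = -3/(8*(-22 + C)) (B(C) = (-3/8 + 0/C)/(-22 + C) = (-3/8 + 0)/(-22 + C) = -3/(8*(-22 + C)))
(1748 - 1415) + B(K(-4, -6)) = (1748 - 1415) - 3/(-176 + 8*((1/2)*(-6))) = 333 - 3/(-176 + 8*(-3)) = 333 - 3/(-176 - 24) = 333 - 3/(-200) = 333 - 3*(-1/200) = 333 + 3/200 = 66603/200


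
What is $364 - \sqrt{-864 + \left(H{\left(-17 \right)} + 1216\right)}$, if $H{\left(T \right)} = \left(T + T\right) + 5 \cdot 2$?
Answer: $364 - 2 \sqrt{82} \approx 345.89$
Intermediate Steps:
$H{\left(T \right)} = 10 + 2 T$ ($H{\left(T \right)} = 2 T + 10 = 10 + 2 T$)
$364 - \sqrt{-864 + \left(H{\left(-17 \right)} + 1216\right)} = 364 - \sqrt{-864 + \left(\left(10 + 2 \left(-17\right)\right) + 1216\right)} = 364 - \sqrt{-864 + \left(\left(10 - 34\right) + 1216\right)} = 364 - \sqrt{-864 + \left(-24 + 1216\right)} = 364 - \sqrt{-864 + 1192} = 364 - \sqrt{328} = 364 - 2 \sqrt{82}$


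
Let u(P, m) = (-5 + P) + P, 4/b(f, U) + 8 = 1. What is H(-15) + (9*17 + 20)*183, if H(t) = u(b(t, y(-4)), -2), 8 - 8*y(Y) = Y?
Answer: 221570/7 ≈ 31653.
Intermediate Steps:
y(Y) = 1 - Y/8
b(f, U) = -4/7 (b(f, U) = 4/(-8 + 1) = 4/(-7) = 4*(-⅐) = -4/7)
u(P, m) = -5 + 2*P
H(t) = -43/7 (H(t) = -5 + 2*(-4/7) = -5 - 8/7 = -43/7)
H(-15) + (9*17 + 20)*183 = -43/7 + (9*17 + 20)*183 = -43/7 + (153 + 20)*183 = -43/7 + 173*183 = -43/7 + 31659 = 221570/7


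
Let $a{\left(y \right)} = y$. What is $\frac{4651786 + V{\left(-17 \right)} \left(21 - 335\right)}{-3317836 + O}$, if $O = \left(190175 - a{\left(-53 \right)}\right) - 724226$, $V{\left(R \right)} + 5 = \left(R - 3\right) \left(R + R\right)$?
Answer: $- \frac{2219918}{1925917} \approx -1.1527$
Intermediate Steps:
$V{\left(R \right)} = -5 + 2 R \left(-3 + R\right)$ ($V{\left(R \right)} = -5 + \left(R - 3\right) \left(R + R\right) = -5 + \left(-3 + R\right) 2 R = -5 + 2 R \left(-3 + R\right)$)
$O = -533998$ ($O = \left(190175 - -53\right) - 724226 = \left(190175 + 53\right) - 724226 = 190228 - 724226 = -533998$)
$\frac{4651786 + V{\left(-17 \right)} \left(21 - 335\right)}{-3317836 + O} = \frac{4651786 + \left(-5 - -102 + 2 \left(-17\right)^{2}\right) \left(21 - 335\right)}{-3317836 - 533998} = \frac{4651786 + \left(-5 + 102 + 2 \cdot 289\right) \left(-314\right)}{-3851834} = \left(4651786 + \left(-5 + 102 + 578\right) \left(-314\right)\right) \left(- \frac{1}{3851834}\right) = \left(4651786 + 675 \left(-314\right)\right) \left(- \frac{1}{3851834}\right) = \left(4651786 - 211950\right) \left(- \frac{1}{3851834}\right) = 4439836 \left(- \frac{1}{3851834}\right) = - \frac{2219918}{1925917}$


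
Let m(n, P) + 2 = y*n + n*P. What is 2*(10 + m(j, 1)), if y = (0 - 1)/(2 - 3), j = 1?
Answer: 20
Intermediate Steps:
y = 1 (y = -1/(-1) = -1*(-1) = 1)
m(n, P) = -2 + n + P*n (m(n, P) = -2 + (1*n + n*P) = -2 + (n + P*n) = -2 + n + P*n)
2*(10 + m(j, 1)) = 2*(10 + (-2 + 1 + 1*1)) = 2*(10 + (-2 + 1 + 1)) = 2*(10 + 0) = 2*10 = 20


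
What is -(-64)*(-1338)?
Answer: -85632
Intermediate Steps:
-(-64)*(-1338) = -64*1338 = -85632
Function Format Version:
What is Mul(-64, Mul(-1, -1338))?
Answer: -85632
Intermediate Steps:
Mul(-64, Mul(-1, -1338)) = Mul(-64, 1338) = -85632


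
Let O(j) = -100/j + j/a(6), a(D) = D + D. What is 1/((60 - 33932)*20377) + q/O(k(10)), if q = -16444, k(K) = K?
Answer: 68098854181961/37961535920 ≈ 1793.9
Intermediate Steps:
a(D) = 2*D
O(j) = -100/j + j/12 (O(j) = -100/j + j/((2*6)) = -100/j + j/12)
1/((60 - 33932)*20377) + q/O(k(10)) = 1/((60 - 33932)*20377) - 16444/(-100/10 + (1/12)*10) = (1/20377)/(-33872) - 16444/(-100*⅒ + ⅚) = -1/33872*1/20377 - 16444/(-10 + ⅚) = -1/690209744 - 16444/(-55/6) = -1/690209744 - 16444*(-6/55) = -1/690209744 + 98664/55 = 68098854181961/37961535920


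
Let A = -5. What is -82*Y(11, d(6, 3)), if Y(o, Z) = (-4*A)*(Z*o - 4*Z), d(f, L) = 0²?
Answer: 0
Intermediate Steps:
d(f, L) = 0
Y(o, Z) = -80*Z + 20*Z*o (Y(o, Z) = (-4*(-5))*(Z*o - 4*Z) = 20*(-4*Z + Z*o) = -80*Z + 20*Z*o)
-82*Y(11, d(6, 3)) = -1640*0*(-4 + 11) = -1640*0*7 = -82*0 = 0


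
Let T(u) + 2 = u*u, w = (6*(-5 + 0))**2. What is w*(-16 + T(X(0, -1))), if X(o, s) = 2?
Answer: -12600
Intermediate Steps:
w = 900 (w = (6*(-5))**2 = (-30)**2 = 900)
T(u) = -2 + u**2 (T(u) = -2 + u*u = -2 + u**2)
w*(-16 + T(X(0, -1))) = 900*(-16 + (-2 + 2**2)) = 900*(-16 + (-2 + 4)) = 900*(-16 + 2) = 900*(-14) = -12600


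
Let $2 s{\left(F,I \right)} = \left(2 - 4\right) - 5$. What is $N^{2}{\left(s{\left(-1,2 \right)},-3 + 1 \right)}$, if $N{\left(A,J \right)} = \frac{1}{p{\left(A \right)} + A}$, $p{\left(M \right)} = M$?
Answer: $\frac{1}{49} \approx 0.020408$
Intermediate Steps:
$s{\left(F,I \right)} = - \frac{7}{2}$ ($s{\left(F,I \right)} = \frac{\left(2 - 4\right) - 5}{2} = \frac{-2 - 5}{2} = \frac{1}{2} \left(-7\right) = - \frac{7}{2}$)
$N{\left(A,J \right)} = \frac{1}{2 A}$ ($N{\left(A,J \right)} = \frac{1}{A + A} = \frac{1}{2 A}$)
$N^{2}{\left(s{\left(-1,2 \right)},-3 + 1 \right)} = \left(\frac{1}{2 \left(- \frac{7}{2}\right)}\right)^{2} = \left(\frac{1}{2} \left(- \frac{2}{7}\right)\right)^{2} = \left(- \frac{1}{7}\right)^{2} = \frac{1}{49}$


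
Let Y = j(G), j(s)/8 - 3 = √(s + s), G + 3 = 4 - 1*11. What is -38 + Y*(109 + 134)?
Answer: 5794 + 3888*I*√5 ≈ 5794.0 + 8693.8*I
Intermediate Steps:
G = -10 (G = -3 + (4 - 1*11) = -3 + (4 - 11) = -3 - 7 = -10)
j(s) = 24 + 8*√2*√s (j(s) = 24 + 8*√(s + s) = 24 + 8*√(2*s) = 24 + 8*(√2*√s) = 24 + 8*√2*√s)
Y = 24 + 16*I*√5 (Y = 24 + 8*√2*√(-10) = 24 + 8*√2*(I*√10) = 24 + 16*I*√5 ≈ 24.0 + 35.777*I)
-38 + Y*(109 + 134) = -38 + (24 + 16*I*√5)*(109 + 134) = -38 + (24 + 16*I*√5)*243 = -38 + (5832 + 3888*I*√5) = 5794 + 3888*I*√5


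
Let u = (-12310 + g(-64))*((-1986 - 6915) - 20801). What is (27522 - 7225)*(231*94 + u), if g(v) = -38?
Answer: 7444574456970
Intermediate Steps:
u = 366760296 (u = (-12310 - 38)*((-1986 - 6915) - 20801) = -12348*(-8901 - 20801) = -12348*(-29702) = 366760296)
(27522 - 7225)*(231*94 + u) = (27522 - 7225)*(231*94 + 366760296) = 20297*(21714 + 366760296) = 20297*366782010 = 7444574456970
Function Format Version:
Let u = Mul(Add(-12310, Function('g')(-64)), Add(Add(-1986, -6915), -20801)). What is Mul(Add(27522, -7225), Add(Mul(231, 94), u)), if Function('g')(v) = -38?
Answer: 7444574456970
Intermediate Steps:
u = 366760296 (u = Mul(Add(-12310, -38), Add(Add(-1986, -6915), -20801)) = Mul(-12348, Add(-8901, -20801)) = Mul(-12348, -29702) = 366760296)
Mul(Add(27522, -7225), Add(Mul(231, 94), u)) = Mul(Add(27522, -7225), Add(Mul(231, 94), 366760296)) = Mul(20297, Add(21714, 366760296)) = Mul(20297, 366782010) = 7444574456970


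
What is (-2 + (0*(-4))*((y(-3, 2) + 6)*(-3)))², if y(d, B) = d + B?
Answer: 4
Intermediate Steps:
y(d, B) = B + d
(-2 + (0*(-4))*((y(-3, 2) + 6)*(-3)))² = (-2 + (0*(-4))*(((2 - 3) + 6)*(-3)))² = (-2 + 0*((-1 + 6)*(-3)))² = (-2 + 0*(5*(-3)))² = (-2 + 0*(-15))² = (-2 + 0)² = (-2)² = 4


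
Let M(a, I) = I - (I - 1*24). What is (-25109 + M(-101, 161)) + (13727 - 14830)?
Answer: -26188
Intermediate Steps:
M(a, I) = 24 (M(a, I) = I - (I - 24) = I - (-24 + I) = I + (24 - I) = 24)
(-25109 + M(-101, 161)) + (13727 - 14830) = (-25109 + 24) + (13727 - 14830) = -25085 - 1103 = -26188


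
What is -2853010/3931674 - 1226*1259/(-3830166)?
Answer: -404902450312/1254913673157 ≈ -0.32265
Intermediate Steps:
-2853010/3931674 - 1226*1259/(-3830166) = -2853010*1/3931674 - 1543534*(-1/3830166) = -1426505/1965837 + 771767/1915083 = -404902450312/1254913673157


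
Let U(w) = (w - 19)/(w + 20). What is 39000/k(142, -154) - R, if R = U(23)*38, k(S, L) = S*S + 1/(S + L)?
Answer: -16654984/10404581 ≈ -1.6007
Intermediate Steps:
U(w) = (-19 + w)/(20 + w)
k(S, L) = S**2 + 1/(L + S)
R = 152/43 (R = ((-19 + 23)/(20 + 23))*38 = (4/43)*38 = 152/43 ≈ 3.5349)
39000/k(142, -154) - R = 39000/(((1 + 142**3 - 154*142**2)/(-154 + 142))) - 1*152/43 = 39000/(((1 + 2863288 - 154*20164)/(-12))) - 152/43 = 39000/((-(1 + 2863288 - 3105256)/12)) - 152/43 = 39000/((-1/12*(-241967))) - 152/43 = 39000/(241967/12) - 152/43 = 39000*(12/241967) - 152/43 = 468000/241967 - 152/43 = -16654984/10404581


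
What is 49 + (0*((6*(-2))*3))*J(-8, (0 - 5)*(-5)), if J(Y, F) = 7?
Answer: 49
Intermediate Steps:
49 + (0*((6*(-2))*3))*J(-8, (0 - 5)*(-5)) = 49 + (0*((6*(-2))*3))*7 = 49 + (0*(-12*3))*7 = 49 + (0*(-36))*7 = 49 + 0*7 = 49 + 0 = 49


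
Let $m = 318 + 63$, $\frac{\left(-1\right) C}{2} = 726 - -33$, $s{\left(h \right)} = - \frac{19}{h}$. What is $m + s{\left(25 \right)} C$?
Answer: $\frac{38367}{25} \approx 1534.7$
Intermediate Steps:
$C = -1518$ ($C = - 2 \left(726 - -33\right) = - 2 \left(726 + 33\right) = \left(-2\right) 759 = -1518$)
$m = 381$
$m + s{\left(25 \right)} C = 381 + - \frac{19}{25} \left(-1518\right) = 381 + \left(-19\right) \frac{1}{25} \left(-1518\right) = 381 - - \frac{28842}{25} = 381 + \frac{28842}{25} = \frac{38367}{25}$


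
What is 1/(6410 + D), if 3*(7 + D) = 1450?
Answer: 3/20659 ≈ 0.00014522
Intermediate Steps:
D = 1429/3 (D = -7 + (1/3)*1450 = -7 + 1450/3 = 1429/3 ≈ 476.33)
1/(6410 + D) = 1/(6410 + 1429/3) = 1/(20659/3) = 3/20659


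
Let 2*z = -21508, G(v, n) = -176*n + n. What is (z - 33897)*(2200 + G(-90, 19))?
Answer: 50232375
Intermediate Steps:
G(v, n) = -175*n
z = -10754 (z = (1/2)*(-21508) = -10754)
(z - 33897)*(2200 + G(-90, 19)) = (-10754 - 33897)*(2200 - 175*19) = -44651*(2200 - 3325) = -44651*(-1125) = 50232375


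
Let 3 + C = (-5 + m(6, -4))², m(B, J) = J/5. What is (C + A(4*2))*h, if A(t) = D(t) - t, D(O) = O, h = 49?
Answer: 37534/25 ≈ 1501.4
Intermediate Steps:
m(B, J) = J/5 (m(B, J) = J*(⅕) = J/5)
C = 766/25 (C = -3 + (-5 + (⅕)*(-4))² = -3 + (-5 - ⅘)² = -3 + (-29/5)² = -3 + 841/25 = 766/25 ≈ 30.640)
A(t) = 0 (A(t) = t - t = 0)
(C + A(4*2))*h = (766/25 + 0)*49 = (766/25)*49 = 37534/25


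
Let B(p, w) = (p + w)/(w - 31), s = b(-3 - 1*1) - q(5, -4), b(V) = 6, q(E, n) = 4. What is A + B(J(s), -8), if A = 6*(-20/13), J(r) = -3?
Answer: -349/39 ≈ -8.9487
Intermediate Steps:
s = 2 (s = 6 - 1*4 = 6 - 4 = 2)
B(p, w) = (p + w)/(-31 + w)
A = -120/13 (A = 6*(-20*1/13) = 6*(-20/13) = -120/13 ≈ -9.2308)
A + B(J(s), -8) = -120/13 + (-3 - 8)/(-31 - 8) = -120/13 - 11/(-39) = -120/13 - 1/39*(-11) = -120/13 + 11/39 = -349/39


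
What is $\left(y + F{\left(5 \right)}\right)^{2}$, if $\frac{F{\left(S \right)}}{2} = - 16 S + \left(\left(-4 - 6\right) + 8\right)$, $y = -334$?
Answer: $248004$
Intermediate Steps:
$F{\left(S \right)} = -4 - 32 S$ ($F{\left(S \right)} = 2 \left(- 16 S + \left(\left(-4 - 6\right) + 8\right)\right) = 2 \left(- 16 S + \left(-10 + 8\right)\right) = 2 \left(- 16 S - 2\right) = 2 \left(-2 - 16 S\right) = -4 - 32 S$)
$\left(y + F{\left(5 \right)}\right)^{2} = \left(-334 - 164\right)^{2} = \left(-498\right)^{2} = 248004$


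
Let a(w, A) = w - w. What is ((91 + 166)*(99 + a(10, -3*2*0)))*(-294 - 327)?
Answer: -15800103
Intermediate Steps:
a(w, A) = 0
((91 + 166)*(99 + a(10, -3*2*0)))*(-294 - 327) = ((91 + 166)*(99 + 0))*(-294 - 327) = (257*99)*(-621) = 25443*(-621) = -15800103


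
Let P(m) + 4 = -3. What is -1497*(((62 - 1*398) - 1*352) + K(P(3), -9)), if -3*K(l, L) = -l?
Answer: 1033429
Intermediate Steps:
P(m) = -7 (P(m) = -4 - 3 = -7)
K(l, L) = l/3 (K(l, L) = -(-1)*l/3 = l/3)
-1497*(((62 - 1*398) - 1*352) + K(P(3), -9)) = -1497*(((62 - 1*398) - 1*352) + (1/3)*(-7)) = -1497*(((62 - 398) - 352) - 7/3) = -1497*((-336 - 352) - 7/3) = -1497*(-688 - 7/3) = -1497*(-2071/3) = 1033429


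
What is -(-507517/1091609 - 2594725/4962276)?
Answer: 5350864591217/5416865142084 ≈ 0.98782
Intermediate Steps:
-(-507517/1091609 - 2594725/4962276) = -1*(-5350864591217/5416865142084) = 5350864591217/5416865142084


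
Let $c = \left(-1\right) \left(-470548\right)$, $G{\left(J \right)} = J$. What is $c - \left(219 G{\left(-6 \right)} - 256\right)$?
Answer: $472118$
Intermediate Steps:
$c = 470548$
$c - \left(219 G{\left(-6 \right)} - 256\right) = 470548 - \left(219 \left(-6\right) - 256\right) = 470548 - \left(-1314 - 256\right) = 470548 - -1570 = 470548 + 1570 = 472118$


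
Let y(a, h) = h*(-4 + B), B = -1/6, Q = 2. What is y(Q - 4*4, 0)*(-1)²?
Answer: 0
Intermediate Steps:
B = -⅙ (B = -1*⅙ = -⅙ ≈ -0.16667)
y(a, h) = -25*h/6 (y(a, h) = h*(-4 - ⅙) = h*(-25/6) = -25*h/6)
y(Q - 4*4, 0)*(-1)² = -25/6*0*(-1)² = 0*1 = 0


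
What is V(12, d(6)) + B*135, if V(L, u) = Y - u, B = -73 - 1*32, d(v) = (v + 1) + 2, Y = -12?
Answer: -14196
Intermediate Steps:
d(v) = 3 + v (d(v) = (1 + v) + 2 = 3 + v)
B = -105 (B = -73 - 32 = -105)
V(L, u) = -12 - u
V(12, d(6)) + B*135 = (-12 - (3 + 6)) - 105*135 = (-12 - 1*9) - 14175 = (-12 - 9) - 14175 = -21 - 14175 = -14196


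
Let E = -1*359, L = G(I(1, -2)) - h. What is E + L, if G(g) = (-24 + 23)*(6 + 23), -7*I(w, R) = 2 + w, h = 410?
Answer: -798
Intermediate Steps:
I(w, R) = -2/7 - w/7 (I(w, R) = -(2 + w)/7 = -2/7 - w/7)
G(g) = -29 (G(g) = -1*29 = -29)
L = -439 (L = -29 - 1*410 = -29 - 410 = -439)
E = -359
E + L = -359 - 439 = -798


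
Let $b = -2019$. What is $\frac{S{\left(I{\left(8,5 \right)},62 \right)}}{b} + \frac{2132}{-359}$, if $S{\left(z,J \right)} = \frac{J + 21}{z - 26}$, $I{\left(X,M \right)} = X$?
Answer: $- \frac{77451347}{13046778} \approx -5.9364$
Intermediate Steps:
$S{\left(z,J \right)} = \frac{21 + J}{-26 + z}$
$\frac{S{\left(I{\left(8,5 \right)},62 \right)}}{b} + \frac{2132}{-359} = \frac{\frac{1}{-26 + 8} \left(21 + 62\right)}{-2019} + \frac{2132}{-359} = \frac{1}{-18} \cdot 83 \left(- \frac{1}{2019}\right) + 2132 \left(- \frac{1}{359}\right) = \left(- \frac{1}{18}\right) 83 \left(- \frac{1}{2019}\right) - \frac{2132}{359} = \left(- \frac{83}{18}\right) \left(- \frac{1}{2019}\right) - \frac{2132}{359} = \frac{83}{36342} - \frac{2132}{359} = - \frac{77451347}{13046778}$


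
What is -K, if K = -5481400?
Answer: 5481400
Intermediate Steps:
-K = -1*(-5481400) = 5481400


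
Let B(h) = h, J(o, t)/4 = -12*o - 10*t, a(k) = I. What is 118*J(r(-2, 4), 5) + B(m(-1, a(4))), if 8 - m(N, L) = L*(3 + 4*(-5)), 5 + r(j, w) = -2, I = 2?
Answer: 16090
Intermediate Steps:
a(k) = 2
r(j, w) = -7 (r(j, w) = -5 - 2 = -7)
J(o, t) = -48*o - 40*t (J(o, t) = 4*(-12*o - 10*t) = -48*o - 40*t)
m(N, L) = 8 + 17*L (m(N, L) = 8 - L*(3 + 4*(-5)) = 8 - L*(3 - 20) = 8 - L*(-17) = 8 - (-17)*L = 8 + 17*L)
118*J(r(-2, 4), 5) + B(m(-1, a(4))) = 118*(-48*(-7) - 40*5) + (8 + 17*2) = 118*(336 - 200) + (8 + 34) = 118*136 + 42 = 16048 + 42 = 16090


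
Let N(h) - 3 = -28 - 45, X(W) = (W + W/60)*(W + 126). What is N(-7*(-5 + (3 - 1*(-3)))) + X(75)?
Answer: 61025/4 ≈ 15256.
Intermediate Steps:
X(W) = 61*W*(126 + W)/60 (X(W) = (W + W*(1/60))*(126 + W) = (W + W/60)*(126 + W) = (61*W/60)*(126 + W) = 61*W*(126 + W)/60)
N(h) = -70 (N(h) = 3 + (-28 - 45) = 3 - 73 = -70)
N(-7*(-5 + (3 - 1*(-3)))) + X(75) = -70 + (61/60)*75*(126 + 75) = -70 + (61/60)*75*201 = -70 + 61305/4 = 61025/4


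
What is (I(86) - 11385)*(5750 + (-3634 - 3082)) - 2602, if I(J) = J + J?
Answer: 10829156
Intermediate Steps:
I(J) = 2*J
(I(86) - 11385)*(5750 + (-3634 - 3082)) - 2602 = (2*86 - 11385)*(5750 + (-3634 - 3082)) - 2602 = (172 - 11385)*(5750 - 6716) - 2602 = -11213*(-966) - 2602 = 10831758 - 2602 = 10829156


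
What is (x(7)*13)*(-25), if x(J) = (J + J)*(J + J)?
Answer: -63700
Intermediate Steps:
x(J) = 4*J² (x(J) = (2*J)*(2*J) = 4*J²)
(x(7)*13)*(-25) = ((4*7²)*13)*(-25) = ((4*49)*13)*(-25) = (196*13)*(-25) = 2548*(-25) = -63700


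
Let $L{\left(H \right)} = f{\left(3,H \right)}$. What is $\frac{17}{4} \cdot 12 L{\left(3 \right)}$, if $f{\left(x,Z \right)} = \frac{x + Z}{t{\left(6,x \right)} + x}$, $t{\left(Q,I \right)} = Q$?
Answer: $34$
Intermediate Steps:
$f{\left(x,Z \right)} = \frac{Z + x}{6 + x}$ ($f{\left(x,Z \right)} = \frac{x + Z}{6 + x} = \frac{Z + x}{6 + x}$)
$L{\left(H \right)} = \frac{1}{3} + \frac{H}{9}$ ($L{\left(H \right)} = \frac{H + 3}{6 + 3} = \frac{3 + H}{9} = \frac{1}{3} + \frac{H}{9}$)
$\frac{17}{4} \cdot 12 L{\left(3 \right)} = \frac{17}{4} \cdot 12 \left(\frac{1}{3} + \frac{1}{9} \cdot 3\right) = 17 \cdot \frac{1}{4} \cdot 12 \left(\frac{1}{3} + \frac{1}{3}\right) = \frac{17}{4} \cdot 12 \cdot \frac{2}{3} = 51 \cdot \frac{2}{3} = 34$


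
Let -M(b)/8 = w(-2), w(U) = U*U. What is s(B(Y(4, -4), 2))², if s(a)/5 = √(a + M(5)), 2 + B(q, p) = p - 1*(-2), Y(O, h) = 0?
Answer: -750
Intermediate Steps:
w(U) = U²
M(b) = -32 (M(b) = -8*(-2)² = -8*4 = -32)
B(q, p) = p (B(q, p) = -2 + (p - 1*(-2)) = -2 + (p + 2) = -2 + (2 + p) = p)
s(a) = 5*√(-32 + a) (s(a) = 5*√(a - 32) = 5*√(-32 + a))
s(B(Y(4, -4), 2))² = (5*√(-32 + 2))² = (5*√(-30))² = (5*(I*√30))² = (5*I*√30)² = -750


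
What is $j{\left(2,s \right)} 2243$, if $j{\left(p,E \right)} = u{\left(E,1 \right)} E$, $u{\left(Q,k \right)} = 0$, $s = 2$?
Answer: $0$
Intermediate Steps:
$j{\left(p,E \right)} = 0$ ($j{\left(p,E \right)} = 0 E = 0$)
$j{\left(2,s \right)} 2243 = 0 \cdot 2243 = 0$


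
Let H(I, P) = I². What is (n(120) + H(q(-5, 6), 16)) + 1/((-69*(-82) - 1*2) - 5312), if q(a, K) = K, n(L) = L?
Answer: 53665/344 ≈ 156.00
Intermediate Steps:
(n(120) + H(q(-5, 6), 16)) + 1/((-69*(-82) - 1*2) - 5312) = (120 + 6²) + 1/((-69*(-82) - 1*2) - 5312) = (120 + 36) + 1/((5658 - 2) - 5312) = 156 + 1/(5656 - 5312) = 156 + 1/344 = 53665/344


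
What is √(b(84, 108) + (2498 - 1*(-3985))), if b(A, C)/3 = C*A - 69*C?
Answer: √11343 ≈ 106.50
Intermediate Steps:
b(A, C) = -207*C + 3*A*C (b(A, C) = 3*(C*A - 69*C) = 3*(A*C - 69*C) = 3*(-69*C + A*C) = -207*C + 3*A*C)
√(b(84, 108) + (2498 - 1*(-3985))) = √(3*108*(-69 + 84) + (2498 - 1*(-3985))) = √(3*108*15 + (2498 + 3985)) = √(4860 + 6483) = √11343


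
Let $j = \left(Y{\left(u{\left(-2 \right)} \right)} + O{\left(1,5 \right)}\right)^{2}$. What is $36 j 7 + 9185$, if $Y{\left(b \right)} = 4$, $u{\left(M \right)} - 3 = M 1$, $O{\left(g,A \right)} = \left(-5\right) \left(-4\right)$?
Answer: $154337$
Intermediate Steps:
$O{\left(g,A \right)} = 20$
$u{\left(M \right)} = 3 + M$ ($u{\left(M \right)} = 3 + M 1 = 3 + M$)
$j = 576$ ($j = \left(4 + 20\right)^{2} = 24^{2} = 576$)
$36 j 7 + 9185 = 36 \cdot 576 \cdot 7 + 9185 = 20736 \cdot 7 + 9185 = 145152 + 9185 = 154337$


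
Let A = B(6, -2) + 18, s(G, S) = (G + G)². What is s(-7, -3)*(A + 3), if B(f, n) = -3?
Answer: 3528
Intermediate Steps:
s(G, S) = 4*G² (s(G, S) = (2*G)² = 4*G²)
A = 15 (A = -3 + 18 = 15)
s(-7, -3)*(A + 3) = (4*(-7)²)*(15 + 3) = (4*49)*18 = 196*18 = 3528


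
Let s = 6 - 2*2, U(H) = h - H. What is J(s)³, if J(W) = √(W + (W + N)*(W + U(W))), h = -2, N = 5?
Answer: -24*I*√3 ≈ -41.569*I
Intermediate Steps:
U(H) = -2 - H
s = 2 (s = 6 - 4 = 2)
J(W) = √(-10 - W) (J(W) = √(W + (W + 5)*(W + (-2 - W))) = √(W + (5 + W)*(-2)) = √(W + (-10 - 2*W)) = √(-10 - W))
J(s)³ = (√(-10 - 1*2))³ = (√(-10 - 2))³ = (√(-12))³ = (2*I*√3)³ = -24*I*√3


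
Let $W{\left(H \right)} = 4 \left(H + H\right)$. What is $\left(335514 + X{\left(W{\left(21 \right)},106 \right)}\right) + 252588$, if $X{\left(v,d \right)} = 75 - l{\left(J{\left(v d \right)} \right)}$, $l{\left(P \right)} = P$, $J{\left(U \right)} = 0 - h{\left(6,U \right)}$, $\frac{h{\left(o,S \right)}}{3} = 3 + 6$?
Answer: $588204$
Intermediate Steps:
$h{\left(o,S \right)} = 27$ ($h{\left(o,S \right)} = 3 \left(3 + 6\right) = 3 \cdot 9 = 27$)
$J{\left(U \right)} = -27$ ($J{\left(U \right)} = 0 - 27 = -27$)
$W{\left(H \right)} = 8 H$ ($W{\left(H \right)} = 4 \cdot 2 H = 8 H$)
$X{\left(v,d \right)} = 102$ ($X{\left(v,d \right)} = 75 - -27 = 75 + 27 = 102$)
$\left(335514 + X{\left(W{\left(21 \right)},106 \right)}\right) + 252588 = \left(335514 + 102\right) + 252588 = 335616 + 252588 = 588204$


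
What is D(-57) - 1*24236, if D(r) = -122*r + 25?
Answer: -17257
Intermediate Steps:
D(r) = 25 - 122*r
D(-57) - 1*24236 = (25 - 122*(-57)) - 1*24236 = (25 + 6954) - 24236 = 6979 - 24236 = -17257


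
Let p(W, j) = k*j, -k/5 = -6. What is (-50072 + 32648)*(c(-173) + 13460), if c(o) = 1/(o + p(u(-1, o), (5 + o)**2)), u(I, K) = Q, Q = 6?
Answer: -198538162148304/846547 ≈ -2.3453e+8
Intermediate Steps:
k = 30 (k = -5*(-6) = 30)
u(I, K) = 6
p(W, j) = 30*j
c(o) = 1/(o + 30*(5 + o)**2)
(-50072 + 32648)*(c(-173) + 13460) = (-50072 + 32648)*(1/(-173 + 30*(5 - 173)**2) + 13460) = -17424*(1/(-173 + 30*(-168)**2) + 13460) = -17424*(1/(-173 + 30*28224) + 13460) = -17424*(1/(-173 + 846720) + 13460) = -17424*(1/846547 + 13460) = -17424*11394522621/846547 = -198538162148304/846547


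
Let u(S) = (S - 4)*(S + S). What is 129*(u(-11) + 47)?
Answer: 48633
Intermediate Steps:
u(S) = 2*S*(-4 + S) (u(S) = (-4 + S)*(2*S) = 2*S*(-4 + S))
129*(u(-11) + 47) = 129*(2*(-11)*(-4 - 11) + 47) = 129*(2*(-11)*(-15) + 47) = 129*(330 + 47) = 129*377 = 48633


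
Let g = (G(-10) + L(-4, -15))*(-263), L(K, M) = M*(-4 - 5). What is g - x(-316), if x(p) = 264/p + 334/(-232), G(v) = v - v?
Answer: -325346971/9164 ≈ -35503.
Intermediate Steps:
G(v) = 0
x(p) = -167/116 + 264/p (x(p) = 264/p + 334*(-1/232) = 264/p - 167/116 = -167/116 + 264/p)
L(K, M) = -9*M (L(K, M) = M*(-9) = -9*M)
g = -35505 (g = (0 - 9*(-15))*(-263) = (0 + 135)*(-263) = 135*(-263) = -35505)
g - x(-316) = -35505 - (-167/116 + 264/(-316)) = -35505 - (-167/116 + 264*(-1/316)) = -35505 - (-167/116 - 66/79) = -35505 - 1*(-20849/9164) = -35505 + 20849/9164 = -325346971/9164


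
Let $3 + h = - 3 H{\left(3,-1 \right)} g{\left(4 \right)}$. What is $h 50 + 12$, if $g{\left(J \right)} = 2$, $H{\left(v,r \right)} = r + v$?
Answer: $-738$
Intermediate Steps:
$h = -15$ ($h = -3 + - 3 \left(-1 + 3\right) 2 = -3 + \left(-3\right) 2 \cdot 2 = -3 - 12 = -15$)
$h 50 + 12 = \left(-15\right) 50 + 12 = -750 + 12 = -738$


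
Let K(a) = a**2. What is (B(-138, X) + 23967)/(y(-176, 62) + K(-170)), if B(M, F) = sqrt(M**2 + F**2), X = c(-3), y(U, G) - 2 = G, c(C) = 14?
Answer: 23967/28964 + sqrt(4810)/14482 ≈ 0.83226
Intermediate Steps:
y(U, G) = 2 + G
X = 14
B(M, F) = sqrt(F**2 + M**2)
(B(-138, X) + 23967)/(y(-176, 62) + K(-170)) = (sqrt(14**2 + (-138)**2) + 23967)/((2 + 62) + (-170)**2) = (sqrt(196 + 19044) + 23967)/(64 + 28900) = (sqrt(19240) + 23967)/28964 = (2*sqrt(4810) + 23967)*(1/28964) = (23967 + 2*sqrt(4810))*(1/28964) = 23967/28964 + sqrt(4810)/14482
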